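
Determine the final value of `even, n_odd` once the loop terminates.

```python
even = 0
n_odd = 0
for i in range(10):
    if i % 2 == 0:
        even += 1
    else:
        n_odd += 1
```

Let's trace through this code step by step.

Initialize: even = 0
Initialize: n_odd = 0
Entering loop: for i in range(10):
After iteration 1: i = 0, even = 1, n_odd = 0
After iteration 2: i = 1, even = 1, n_odd = 1
After iteration 3: i = 2, even = 2, n_odd = 1
After iteration 4: i = 3, even = 2, n_odd = 2
After iteration 5: i = 4, even = 3, n_odd = 2
After iteration 6: i = 5, even = 3, n_odd = 3
After iteration 7: i = 6, even = 4, n_odd = 3
After iteration 8: i = 7, even = 4, n_odd = 4
After iteration 9: i = 8, even = 5, n_odd = 4
After iteration 10: i = 9, even = 5, n_odd = 5
Loop ends.

Final answer: 5, 5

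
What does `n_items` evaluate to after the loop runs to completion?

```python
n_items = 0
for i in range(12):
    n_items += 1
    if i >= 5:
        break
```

Let's trace through this code step by step.

Initialize: n_items = 0
Entering loop: for i in range(12):
After iteration 1: i = 0, n_items = 1
After iteration 2: i = 1, n_items = 2
After iteration 3: i = 2, n_items = 3
After iteration 4: i = 3, n_items = 4
After iteration 5: i = 4, n_items = 5
After iteration 6: i = 5, n_items = 6
Loop ends.

Final answer: 6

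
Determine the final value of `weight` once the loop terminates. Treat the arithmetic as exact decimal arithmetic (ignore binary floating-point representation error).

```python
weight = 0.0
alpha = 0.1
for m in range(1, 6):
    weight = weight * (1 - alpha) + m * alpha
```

Let's trace through this code step by step.

Initialize: weight = 0.0
Initialize: alpha = 0.1
Entering loop: for m in range(1, 6):
After iteration 1: m = 1, weight = 0.1
After iteration 2: m = 2, weight = 0.29
After iteration 3: m = 3, weight = 0.561
After iteration 4: m = 4, weight = 0.9049
After iteration 5: m = 5, weight = 1.31441
Loop ends.

Final answer: 1.31441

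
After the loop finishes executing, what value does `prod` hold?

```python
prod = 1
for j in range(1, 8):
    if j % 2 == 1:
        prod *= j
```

Let's trace through this code step by step.

Initialize: prod = 1
Entering loop: for j in range(1, 8):
After iteration 1: j = 1, prod = 1
After iteration 2: j = 2, prod = 1
After iteration 3: j = 3, prod = 3
After iteration 4: j = 4, prod = 3
After iteration 5: j = 5, prod = 15
After iteration 6: j = 6, prod = 15
After iteration 7: j = 7, prod = 105
Loop ends.

Final answer: 105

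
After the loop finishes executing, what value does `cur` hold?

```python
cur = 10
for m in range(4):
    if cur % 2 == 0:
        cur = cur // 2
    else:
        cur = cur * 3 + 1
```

Let's trace through this code step by step.

Initialize: cur = 10
Entering loop: for m in range(4):
After iteration 1: m = 0, cur = 5
After iteration 2: m = 1, cur = 16
After iteration 3: m = 2, cur = 8
After iteration 4: m = 3, cur = 4
Loop ends.

Final answer: 4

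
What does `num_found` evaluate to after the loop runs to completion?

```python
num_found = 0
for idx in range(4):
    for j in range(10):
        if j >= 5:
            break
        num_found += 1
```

Let's trace through this code step by step.

Initialize: num_found = 0
Entering loop: for idx in range(4):
After iteration 1: idx = 0, num_found = 5
After iteration 2: idx = 1, num_found = 10
After iteration 3: idx = 2, num_found = 15
After iteration 4: idx = 3, num_found = 20
Loop ends.

Final answer: 20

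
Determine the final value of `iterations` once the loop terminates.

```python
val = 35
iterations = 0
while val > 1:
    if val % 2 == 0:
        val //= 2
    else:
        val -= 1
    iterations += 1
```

Let's trace through this code step by step.

Initialize: val = 35
Initialize: iterations = 0
Entering loop: while val > 1:
After iteration 1: val = 34, iterations = 1
After iteration 2: val = 17, iterations = 2
After iteration 3: val = 16, iterations = 3
After iteration 4: val = 8, iterations = 4
After iteration 5: val = 4, iterations = 5
After iteration 6: val = 2, iterations = 6
After iteration 7: val = 1, iterations = 7
Loop ends.

Final answer: 7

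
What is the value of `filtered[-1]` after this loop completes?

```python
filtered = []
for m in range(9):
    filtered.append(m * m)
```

Let's trace through this code step by step.

Initialize: filtered = []
Entering loop: for m in range(9):
After iteration 1: m = 0, filtered = [0]
After iteration 2: m = 1, filtered = [0, 1]
After iteration 3: m = 2, filtered = [0, 1, 4]
After iteration 4: m = 3, filtered = [0, 1, 4, 9]
After iteration 5: m = 4, filtered = [0, 1, 4, 9, 16]
After iteration 6: m = 5, filtered = [0, 1, 4, 9, 16, 25]
After iteration 7: m = 6, filtered = [0, 1, 4, 9, 16, 25, 36]
After iteration 8: m = 7, filtered = [0, 1, 4, 9, 16, 25, 36, 49]
After iteration 9: m = 8, filtered = [0, 1, 4, 9, 16, 25, 36, 49, 64]
Loop ends.
filtered[-1] = 64

Final answer: 64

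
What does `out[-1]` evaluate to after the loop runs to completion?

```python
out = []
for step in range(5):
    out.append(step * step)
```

Let's trace through this code step by step.

Initialize: out = []
Entering loop: for step in range(5):
After iteration 1: step = 0, out = [0]
After iteration 2: step = 1, out = [0, 1]
After iteration 3: step = 2, out = [0, 1, 4]
After iteration 4: step = 3, out = [0, 1, 4, 9]
After iteration 5: step = 4, out = [0, 1, 4, 9, 16]
Loop ends.
out[-1] = 16

Final answer: 16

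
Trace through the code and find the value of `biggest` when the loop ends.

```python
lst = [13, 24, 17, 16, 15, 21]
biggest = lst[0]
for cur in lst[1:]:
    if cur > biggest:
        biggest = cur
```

Let's trace through this code step by step.

Initialize: lst = [13, 24, 17, 16, 15, 21]
Initialize: biggest = 13
Entering loop: for cur in lst[1:]:
After iteration 1: cur = 24, biggest = 24
After iteration 2: cur = 17, biggest = 24
After iteration 3: cur = 16, biggest = 24
After iteration 4: cur = 15, biggest = 24
After iteration 5: cur = 21, biggest = 24
Loop ends.

Final answer: 24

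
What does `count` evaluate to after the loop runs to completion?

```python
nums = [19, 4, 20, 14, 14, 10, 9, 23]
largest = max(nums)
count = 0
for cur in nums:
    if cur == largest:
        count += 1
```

Let's trace through this code step by step.

Initialize: nums = [19, 4, 20, 14, 14, 10, 9, 23]
Initialize: largest = 23
Initialize: count = 0
Entering loop: for cur in nums:
After iteration 1: cur = 19, count = 0
After iteration 2: cur = 4, count = 0
After iteration 3: cur = 20, count = 0
After iteration 4: cur = 14, count = 0
After iteration 5: cur = 14, count = 0
After iteration 6: cur = 10, count = 0
After iteration 7: cur = 9, count = 0
After iteration 8: cur = 23, count = 1
Loop ends.

Final answer: 1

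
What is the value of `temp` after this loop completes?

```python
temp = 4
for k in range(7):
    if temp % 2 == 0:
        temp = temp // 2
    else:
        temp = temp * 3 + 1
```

Let's trace through this code step by step.

Initialize: temp = 4
Entering loop: for k in range(7):
After iteration 1: k = 0, temp = 2
After iteration 2: k = 1, temp = 1
After iteration 3: k = 2, temp = 4
After iteration 4: k = 3, temp = 2
After iteration 5: k = 4, temp = 1
After iteration 6: k = 5, temp = 4
After iteration 7: k = 6, temp = 2
Loop ends.

Final answer: 2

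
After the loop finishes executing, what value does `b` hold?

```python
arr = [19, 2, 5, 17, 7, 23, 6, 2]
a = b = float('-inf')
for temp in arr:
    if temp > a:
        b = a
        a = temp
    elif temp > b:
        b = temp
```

Let's trace through this code step by step.

Initialize: arr = [19, 2, 5, 17, 7, 23, 6, 2]
Initialize: a = -inf
Initialize: b = -inf
Entering loop: for temp in arr:
After iteration 1: temp = 19, a = 19, b = -inf
After iteration 2: temp = 2, a = 19, b = 2
After iteration 3: temp = 5, a = 19, b = 5
After iteration 4: temp = 17, a = 19, b = 17
After iteration 5: temp = 7, a = 19, b = 17
After iteration 6: temp = 23, a = 23, b = 19
After iteration 7: temp = 6, a = 23, b = 19
After iteration 8: temp = 2, a = 23, b = 19
Loop ends.

Final answer: 19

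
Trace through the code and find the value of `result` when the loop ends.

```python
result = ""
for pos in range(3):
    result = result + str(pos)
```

Let's trace through this code step by step.

Initialize: result = ''
Entering loop: for pos in range(3):
After iteration 1: pos = 0, result = '0'
After iteration 2: pos = 1, result = '01'
After iteration 3: pos = 2, result = '012'
Loop ends.

Final answer: '012'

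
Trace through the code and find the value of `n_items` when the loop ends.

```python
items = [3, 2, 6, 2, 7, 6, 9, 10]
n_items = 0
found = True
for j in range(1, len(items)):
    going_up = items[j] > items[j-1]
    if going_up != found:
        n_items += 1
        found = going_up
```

Let's trace through this code step by step.

Initialize: items = [3, 2, 6, 2, 7, 6, 9, 10]
Initialize: n_items = 0
Initialize: found = True
Entering loop: for j in range(1, len(items)):
After iteration 1: j = 1, n_items = 1, found = False, going_up = False
After iteration 2: j = 2, n_items = 2, found = True, going_up = True
After iteration 3: j = 3, n_items = 3, found = False, going_up = False
After iteration 4: j = 4, n_items = 4, found = True, going_up = True
After iteration 5: j = 5, n_items = 5, found = False, going_up = False
After iteration 6: j = 6, n_items = 6, found = True, going_up = True
After iteration 7: j = 7, n_items = 6, found = True, going_up = True
Loop ends.

Final answer: 6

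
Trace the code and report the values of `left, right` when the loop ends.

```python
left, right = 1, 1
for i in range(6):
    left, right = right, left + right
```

Let's trace through this code step by step.

Initialize: left = 1
Initialize: right = 1
Entering loop: for i in range(6):
After iteration 1: i = 0, left = 1, right = 2
After iteration 2: i = 1, left = 2, right = 3
After iteration 3: i = 2, left = 3, right = 5
After iteration 4: i = 3, left = 5, right = 8
After iteration 5: i = 4, left = 8, right = 13
After iteration 6: i = 5, left = 13, right = 21
Loop ends.

Final answer: 13, 21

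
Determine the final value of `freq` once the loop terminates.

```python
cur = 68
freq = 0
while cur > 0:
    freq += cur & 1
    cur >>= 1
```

Let's trace through this code step by step.

Initialize: cur = 68
Initialize: freq = 0
Entering loop: while cur > 0:
After iteration 1: cur = 34, freq = 0
After iteration 2: cur = 17, freq = 0
After iteration 3: cur = 8, freq = 1
After iteration 4: cur = 4, freq = 1
After iteration 5: cur = 2, freq = 1
After iteration 6: cur = 1, freq = 1
After iteration 7: cur = 0, freq = 2
Loop ends.

Final answer: 2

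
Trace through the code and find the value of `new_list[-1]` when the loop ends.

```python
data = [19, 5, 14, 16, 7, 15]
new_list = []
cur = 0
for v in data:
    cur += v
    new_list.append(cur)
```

Let's trace through this code step by step.

Initialize: data = [19, 5, 14, 16, 7, 15]
Initialize: new_list = []
Initialize: cur = 0
Entering loop: for v in data:
After iteration 1: v = 19, new_list = [19], cur = 19
After iteration 2: v = 5, new_list = [19, 24], cur = 24
After iteration 3: v = 14, new_list = [19, 24, 38], cur = 38
After iteration 4: v = 16, new_list = [19, 24, 38, 54], cur = 54
After iteration 5: v = 7, new_list = [19, 24, 38, 54, 61], cur = 61
After iteration 6: v = 15, new_list = [19, 24, 38, 54, 61, 76], cur = 76
Loop ends.
new_list[-1] = 76

Final answer: 76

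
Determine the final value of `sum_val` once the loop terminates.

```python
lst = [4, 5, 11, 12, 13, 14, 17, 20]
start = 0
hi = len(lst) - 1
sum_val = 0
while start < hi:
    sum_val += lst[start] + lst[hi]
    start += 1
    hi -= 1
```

Let's trace through this code step by step.

Initialize: lst = [4, 5, 11, 12, 13, 14, 17, 20]
Initialize: start = 0
Initialize: hi = 7
Initialize: sum_val = 0
Entering loop: while start < hi:
After iteration 1: start = 1, hi = 6, sum_val = 24
After iteration 2: start = 2, hi = 5, sum_val = 46
After iteration 3: start = 3, hi = 4, sum_val = 71
After iteration 4: start = 4, hi = 3, sum_val = 96
Loop ends.

Final answer: 96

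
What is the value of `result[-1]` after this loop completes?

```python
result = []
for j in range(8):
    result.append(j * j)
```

Let's trace through this code step by step.

Initialize: result = []
Entering loop: for j in range(8):
After iteration 1: j = 0, result = [0]
After iteration 2: j = 1, result = [0, 1]
After iteration 3: j = 2, result = [0, 1, 4]
After iteration 4: j = 3, result = [0, 1, 4, 9]
After iteration 5: j = 4, result = [0, 1, 4, 9, 16]
After iteration 6: j = 5, result = [0, 1, 4, 9, 16, 25]
After iteration 7: j = 6, result = [0, 1, 4, 9, 16, 25, 36]
After iteration 8: j = 7, result = [0, 1, 4, 9, 16, 25, 36, 49]
Loop ends.
result[-1] = 49

Final answer: 49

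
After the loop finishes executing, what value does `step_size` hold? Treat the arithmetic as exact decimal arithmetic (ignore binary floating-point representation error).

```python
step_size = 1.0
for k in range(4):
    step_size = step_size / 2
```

Let's trace through this code step by step.

Initialize: step_size = 1.0
Entering loop: for k in range(4):
After iteration 1: k = 0, step_size = 0.5
After iteration 2: k = 1, step_size = 0.25
After iteration 3: k = 2, step_size = 0.125
After iteration 4: k = 3, step_size = 0.0625
Loop ends.

Final answer: 0.0625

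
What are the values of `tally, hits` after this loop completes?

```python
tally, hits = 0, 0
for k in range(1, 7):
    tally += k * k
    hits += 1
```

Let's trace through this code step by step.

Initialize: tally = 0
Initialize: hits = 0
Entering loop: for k in range(1, 7):
After iteration 1: k = 1, tally = 1, hits = 1
After iteration 2: k = 2, tally = 5, hits = 2
After iteration 3: k = 3, tally = 14, hits = 3
After iteration 4: k = 4, tally = 30, hits = 4
After iteration 5: k = 5, tally = 55, hits = 5
After iteration 6: k = 6, tally = 91, hits = 6
Loop ends.

Final answer: 91, 6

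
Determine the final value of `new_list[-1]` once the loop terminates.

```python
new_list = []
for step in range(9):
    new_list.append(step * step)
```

Let's trace through this code step by step.

Initialize: new_list = []
Entering loop: for step in range(9):
After iteration 1: step = 0, new_list = [0]
After iteration 2: step = 1, new_list = [0, 1]
After iteration 3: step = 2, new_list = [0, 1, 4]
After iteration 4: step = 3, new_list = [0, 1, 4, 9]
After iteration 5: step = 4, new_list = [0, 1, 4, 9, 16]
After iteration 6: step = 5, new_list = [0, 1, 4, 9, 16, 25]
After iteration 7: step = 6, new_list = [0, 1, 4, 9, 16, 25, 36]
After iteration 8: step = 7, new_list = [0, 1, 4, 9, 16, 25, 36, 49]
After iteration 9: step = 8, new_list = [0, 1, 4, 9, 16, 25, 36, 49, 64]
Loop ends.
new_list[-1] = 64

Final answer: 64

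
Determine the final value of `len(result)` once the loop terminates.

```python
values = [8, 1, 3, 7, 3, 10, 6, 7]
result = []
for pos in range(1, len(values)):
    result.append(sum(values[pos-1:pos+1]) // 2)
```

Let's trace through this code step by step.

Initialize: values = [8, 1, 3, 7, 3, 10, 6, 7]
Initialize: result = []
Entering loop: for pos in range(1, len(values)):
After iteration 1: pos = 1, result = [4]
After iteration 2: pos = 2, result = [4, 2]
After iteration 3: pos = 3, result = [4, 2, 5]
After iteration 4: pos = 4, result = [4, 2, 5, 5]
After iteration 5: pos = 5, result = [4, 2, 5, 5, 6]
After iteration 6: pos = 6, result = [4, 2, 5, 5, 6, 8]
After iteration 7: pos = 7, result = [4, 2, 5, 5, 6, 8, 6]
Loop ends.
len(result) = 7

Final answer: 7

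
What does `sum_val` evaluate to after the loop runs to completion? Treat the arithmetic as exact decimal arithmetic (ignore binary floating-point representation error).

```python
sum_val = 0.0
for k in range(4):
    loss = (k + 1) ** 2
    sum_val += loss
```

Let's trace through this code step by step.

Initialize: sum_val = 0.0
Entering loop: for k in range(4):
After iteration 1: k = 0, sum_val = 1.0, loss = 1
After iteration 2: k = 1, sum_val = 5.0, loss = 4
After iteration 3: k = 2, sum_val = 14.0, loss = 9
After iteration 4: k = 3, sum_val = 30.0, loss = 16
Loop ends.

Final answer: 30.0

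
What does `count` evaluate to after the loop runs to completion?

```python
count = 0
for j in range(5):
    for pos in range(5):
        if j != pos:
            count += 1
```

Let's trace through this code step by step.

Initialize: count = 0
Entering loop: for j in range(5):
After iteration 1: j = 0, count = 4
After iteration 2: j = 1, count = 8
After iteration 3: j = 2, count = 12
After iteration 4: j = 3, count = 16
After iteration 5: j = 4, count = 20
Loop ends.

Final answer: 20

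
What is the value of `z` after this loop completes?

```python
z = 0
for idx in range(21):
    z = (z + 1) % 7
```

Let's trace through this code step by step.

Initialize: z = 0
Entering loop: for idx in range(21):
After iteration 1: idx = 0, z = 1
After iteration 2: idx = 1, z = 2
After iteration 3: idx = 2, z = 3
After iteration 4: idx = 3, z = 4
After iteration 5: idx = 4, z = 5
After iteration 6: idx = 5, z = 6
After iteration 7: idx = 6, z = 0
After iteration 8: idx = 7, z = 1
After iteration 9: idx = 8, z = 2
After iteration 10: idx = 9, z = 3
After iteration 11: idx = 10, z = 4
After iteration 12: idx = 11, z = 5
After iteration 13: idx = 12, z = 6
After iteration 14: idx = 13, z = 0
After iteration 15: idx = 14, z = 1
After iteration 16: idx = 15, z = 2
After iteration 17: idx = 16, z = 3
After iteration 18: idx = 17, z = 4
After iteration 19: idx = 18, z = 5
After iteration 20: idx = 19, z = 6
After iteration 21: idx = 20, z = 0
Loop ends.

Final answer: 0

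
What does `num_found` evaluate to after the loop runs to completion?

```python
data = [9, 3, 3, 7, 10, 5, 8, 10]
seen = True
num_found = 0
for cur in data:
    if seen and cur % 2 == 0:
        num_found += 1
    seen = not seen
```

Let's trace through this code step by step.

Initialize: data = [9, 3, 3, 7, 10, 5, 8, 10]
Initialize: seen = True
Initialize: num_found = 0
Entering loop: for cur in data:
After iteration 1: cur = 9, seen = False, num_found = 0
After iteration 2: cur = 3, seen = True, num_found = 0
After iteration 3: cur = 3, seen = False, num_found = 0
After iteration 4: cur = 7, seen = True, num_found = 0
After iteration 5: cur = 10, seen = False, num_found = 1
After iteration 6: cur = 5, seen = True, num_found = 1
After iteration 7: cur = 8, seen = False, num_found = 2
After iteration 8: cur = 10, seen = True, num_found = 2
Loop ends.

Final answer: 2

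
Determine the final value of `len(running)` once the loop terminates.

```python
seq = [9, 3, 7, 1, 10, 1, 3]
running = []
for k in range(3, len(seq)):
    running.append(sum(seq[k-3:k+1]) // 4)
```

Let's trace through this code step by step.

Initialize: seq = [9, 3, 7, 1, 10, 1, 3]
Initialize: running = []
Entering loop: for k in range(3, len(seq)):
After iteration 1: k = 3, running = [5]
After iteration 2: k = 4, running = [5, 5]
After iteration 3: k = 5, running = [5, 5, 4]
After iteration 4: k = 6, running = [5, 5, 4, 3]
Loop ends.
len(running) = 4

Final answer: 4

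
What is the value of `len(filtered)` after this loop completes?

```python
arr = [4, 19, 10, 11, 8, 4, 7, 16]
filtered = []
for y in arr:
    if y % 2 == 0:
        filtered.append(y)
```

Let's trace through this code step by step.

Initialize: arr = [4, 19, 10, 11, 8, 4, 7, 16]
Initialize: filtered = []
Entering loop: for y in arr:
After iteration 1: y = 4, filtered = [4]
After iteration 2: y = 19, filtered = [4]
After iteration 3: y = 10, filtered = [4, 10]
After iteration 4: y = 11, filtered = [4, 10]
After iteration 5: y = 8, filtered = [4, 10, 8]
After iteration 6: y = 4, filtered = [4, 10, 8, 4]
After iteration 7: y = 7, filtered = [4, 10, 8, 4]
After iteration 8: y = 16, filtered = [4, 10, 8, 4, 16]
Loop ends.
len(filtered) = 5

Final answer: 5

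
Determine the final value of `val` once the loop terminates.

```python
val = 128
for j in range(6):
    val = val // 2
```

Let's trace through this code step by step.

Initialize: val = 128
Entering loop: for j in range(6):
After iteration 1: j = 0, val = 64
After iteration 2: j = 1, val = 32
After iteration 3: j = 2, val = 16
After iteration 4: j = 3, val = 8
After iteration 5: j = 4, val = 4
After iteration 6: j = 5, val = 2
Loop ends.

Final answer: 2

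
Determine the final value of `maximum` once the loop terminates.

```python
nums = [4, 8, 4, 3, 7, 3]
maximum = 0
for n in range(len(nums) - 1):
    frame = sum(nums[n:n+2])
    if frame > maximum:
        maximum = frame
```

Let's trace through this code step by step.

Initialize: nums = [4, 8, 4, 3, 7, 3]
Initialize: maximum = 0
Entering loop: for n in range(len(nums) - 1):
After iteration 1: n = 0, maximum = 12, frame = 12
After iteration 2: n = 1, maximum = 12, frame = 12
After iteration 3: n = 2, maximum = 12, frame = 7
After iteration 4: n = 3, maximum = 12, frame = 10
After iteration 5: n = 4, maximum = 12, frame = 10
Loop ends.

Final answer: 12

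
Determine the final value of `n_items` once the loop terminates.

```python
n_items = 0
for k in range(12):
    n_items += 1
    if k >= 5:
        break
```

Let's trace through this code step by step.

Initialize: n_items = 0
Entering loop: for k in range(12):
After iteration 1: k = 0, n_items = 1
After iteration 2: k = 1, n_items = 2
After iteration 3: k = 2, n_items = 3
After iteration 4: k = 3, n_items = 4
After iteration 5: k = 4, n_items = 5
After iteration 6: k = 5, n_items = 6
Loop ends.

Final answer: 6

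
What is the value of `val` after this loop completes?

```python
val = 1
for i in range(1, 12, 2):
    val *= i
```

Let's trace through this code step by step.

Initialize: val = 1
Entering loop: for i in range(1, 12, 2):
After iteration 1: i = 1, val = 1
After iteration 2: i = 3, val = 3
After iteration 3: i = 5, val = 15
After iteration 4: i = 7, val = 105
After iteration 5: i = 9, val = 945
After iteration 6: i = 11, val = 10395
Loop ends.

Final answer: 10395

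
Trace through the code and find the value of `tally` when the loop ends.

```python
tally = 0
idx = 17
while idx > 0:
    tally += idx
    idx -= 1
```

Let's trace through this code step by step.

Initialize: tally = 0
Initialize: idx = 17
Entering loop: while idx > 0:
After iteration 1: tally = 17, idx = 16
After iteration 2: tally = 33, idx = 15
After iteration 3: tally = 48, idx = 14
After iteration 4: tally = 62, idx = 13
After iteration 5: tally = 75, idx = 12
After iteration 6: tally = 87, idx = 11
After iteration 7: tally = 98, idx = 10
After iteration 8: tally = 108, idx = 9
After iteration 9: tally = 117, idx = 8
After iteration 10: tally = 125, idx = 7
After iteration 11: tally = 132, idx = 6
After iteration 12: tally = 138, idx = 5
After iteration 13: tally = 143, idx = 4
After iteration 14: tally = 147, idx = 3
After iteration 15: tally = 150, idx = 2
After iteration 16: tally = 152, idx = 1
After iteration 17: tally = 153, idx = 0
Loop ends.

Final answer: 153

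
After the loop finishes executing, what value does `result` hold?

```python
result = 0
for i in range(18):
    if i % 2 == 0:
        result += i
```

Let's trace through this code step by step.

Initialize: result = 0
Entering loop: for i in range(18):
After iteration 1: i = 0, result = 0
After iteration 2: i = 1, result = 0
After iteration 3: i = 2, result = 2
After iteration 4: i = 3, result = 2
After iteration 5: i = 4, result = 6
After iteration 6: i = 5, result = 6
After iteration 7: i = 6, result = 12
After iteration 8: i = 7, result = 12
After iteration 9: i = 8, result = 20
After iteration 10: i = 9, result = 20
After iteration 11: i = 10, result = 30
After iteration 12: i = 11, result = 30
After iteration 13: i = 12, result = 42
After iteration 14: i = 13, result = 42
After iteration 15: i = 14, result = 56
After iteration 16: i = 15, result = 56
After iteration 17: i = 16, result = 72
After iteration 18: i = 17, result = 72
Loop ends.

Final answer: 72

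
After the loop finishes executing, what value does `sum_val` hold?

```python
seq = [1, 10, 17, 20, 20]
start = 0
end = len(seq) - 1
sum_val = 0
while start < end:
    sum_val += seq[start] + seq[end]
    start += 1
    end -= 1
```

Let's trace through this code step by step.

Initialize: seq = [1, 10, 17, 20, 20]
Initialize: start = 0
Initialize: end = 4
Initialize: sum_val = 0
Entering loop: while start < end:
After iteration 1: start = 1, end = 3, sum_val = 21
After iteration 2: start = 2, end = 2, sum_val = 51
Loop ends.

Final answer: 51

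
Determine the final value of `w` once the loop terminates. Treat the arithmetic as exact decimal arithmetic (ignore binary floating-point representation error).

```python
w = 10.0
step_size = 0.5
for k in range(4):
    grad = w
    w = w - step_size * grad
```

Let's trace through this code step by step.

Initialize: w = 10.0
Initialize: step_size = 0.5
Entering loop: for k in range(4):
After iteration 1: k = 0, w = 5.0, grad = 10.0
After iteration 2: k = 1, w = 2.5, grad = 5.0
After iteration 3: k = 2, w = 1.25, grad = 2.5
After iteration 4: k = 3, w = 0.625, grad = 1.25
Loop ends.

Final answer: 0.625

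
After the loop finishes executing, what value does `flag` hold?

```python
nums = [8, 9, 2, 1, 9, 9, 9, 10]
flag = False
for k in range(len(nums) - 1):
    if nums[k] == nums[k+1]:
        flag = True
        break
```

Let's trace through this code step by step.

Initialize: nums = [8, 9, 2, 1, 9, 9, 9, 10]
Initialize: flag = False
Entering loop: for k in range(len(nums) - 1):
After iteration 1: k = 0, flag = False
After iteration 2: k = 1, flag = False
After iteration 3: k = 2, flag = False
After iteration 4: k = 3, flag = False
After iteration 5: k = 4, flag = True
Loop ends.

Final answer: True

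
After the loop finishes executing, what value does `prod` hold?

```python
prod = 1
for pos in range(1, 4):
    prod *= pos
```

Let's trace through this code step by step.

Initialize: prod = 1
Entering loop: for pos in range(1, 4):
After iteration 1: pos = 1, prod = 1
After iteration 2: pos = 2, prod = 2
After iteration 3: pos = 3, prod = 6
Loop ends.

Final answer: 6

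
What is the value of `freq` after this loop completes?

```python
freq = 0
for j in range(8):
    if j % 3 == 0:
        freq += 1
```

Let's trace through this code step by step.

Initialize: freq = 0
Entering loop: for j in range(8):
After iteration 1: j = 0, freq = 1
After iteration 2: j = 1, freq = 1
After iteration 3: j = 2, freq = 1
After iteration 4: j = 3, freq = 2
After iteration 5: j = 4, freq = 2
After iteration 6: j = 5, freq = 2
After iteration 7: j = 6, freq = 3
After iteration 8: j = 7, freq = 3
Loop ends.

Final answer: 3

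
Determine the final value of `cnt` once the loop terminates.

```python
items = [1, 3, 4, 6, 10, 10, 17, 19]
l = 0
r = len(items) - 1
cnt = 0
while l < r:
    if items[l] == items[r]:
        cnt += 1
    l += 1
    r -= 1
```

Let's trace through this code step by step.

Initialize: items = [1, 3, 4, 6, 10, 10, 17, 19]
Initialize: l = 0
Initialize: r = 7
Initialize: cnt = 0
Entering loop: while l < r:
After iteration 1: l = 1, r = 6, cnt = 0
After iteration 2: l = 2, r = 5, cnt = 0
After iteration 3: l = 3, r = 4, cnt = 0
After iteration 4: l = 4, r = 3, cnt = 0
Loop ends.

Final answer: 0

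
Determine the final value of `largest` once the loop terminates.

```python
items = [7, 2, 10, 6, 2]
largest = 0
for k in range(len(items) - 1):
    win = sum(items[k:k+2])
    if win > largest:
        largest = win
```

Let's trace through this code step by step.

Initialize: items = [7, 2, 10, 6, 2]
Initialize: largest = 0
Entering loop: for k in range(len(items) - 1):
After iteration 1: k = 0, largest = 9, win = 9
After iteration 2: k = 1, largest = 12, win = 12
After iteration 3: k = 2, largest = 16, win = 16
After iteration 4: k = 3, largest = 16, win = 8
Loop ends.

Final answer: 16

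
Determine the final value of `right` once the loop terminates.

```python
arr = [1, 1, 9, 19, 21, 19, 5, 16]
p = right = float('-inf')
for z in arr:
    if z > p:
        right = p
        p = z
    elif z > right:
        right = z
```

Let's trace through this code step by step.

Initialize: arr = [1, 1, 9, 19, 21, 19, 5, 16]
Initialize: p = -inf
Initialize: right = -inf
Entering loop: for z in arr:
After iteration 1: z = 1, p = 1, right = -inf
After iteration 2: z = 1, p = 1, right = 1
After iteration 3: z = 9, p = 9, right = 1
After iteration 4: z = 19, p = 19, right = 9
After iteration 5: z = 21, p = 21, right = 19
After iteration 6: z = 19, p = 21, right = 19
After iteration 7: z = 5, p = 21, right = 19
After iteration 8: z = 16, p = 21, right = 19
Loop ends.

Final answer: 19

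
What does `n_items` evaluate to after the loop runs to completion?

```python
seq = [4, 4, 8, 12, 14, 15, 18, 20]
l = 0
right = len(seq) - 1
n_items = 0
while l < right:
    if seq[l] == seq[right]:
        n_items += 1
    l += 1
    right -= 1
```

Let's trace through this code step by step.

Initialize: seq = [4, 4, 8, 12, 14, 15, 18, 20]
Initialize: l = 0
Initialize: right = 7
Initialize: n_items = 0
Entering loop: while l < right:
After iteration 1: l = 1, right = 6, n_items = 0
After iteration 2: l = 2, right = 5, n_items = 0
After iteration 3: l = 3, right = 4, n_items = 0
After iteration 4: l = 4, right = 3, n_items = 0
Loop ends.

Final answer: 0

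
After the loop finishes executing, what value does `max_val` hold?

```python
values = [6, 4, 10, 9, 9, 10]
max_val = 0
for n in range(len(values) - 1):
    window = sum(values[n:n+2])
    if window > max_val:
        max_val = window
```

Let's trace through this code step by step.

Initialize: values = [6, 4, 10, 9, 9, 10]
Initialize: max_val = 0
Entering loop: for n in range(len(values) - 1):
After iteration 1: n = 0, max_val = 10, window = 10
After iteration 2: n = 1, max_val = 14, window = 14
After iteration 3: n = 2, max_val = 19, window = 19
After iteration 4: n = 3, max_val = 19, window = 18
After iteration 5: n = 4, max_val = 19, window = 19
Loop ends.

Final answer: 19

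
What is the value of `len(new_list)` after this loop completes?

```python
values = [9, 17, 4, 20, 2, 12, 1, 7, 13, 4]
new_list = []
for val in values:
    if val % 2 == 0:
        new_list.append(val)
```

Let's trace through this code step by step.

Initialize: values = [9, 17, 4, 20, 2, 12, 1, 7, 13, 4]
Initialize: new_list = []
Entering loop: for val in values:
After iteration 1: val = 9, new_list = []
After iteration 2: val = 17, new_list = []
After iteration 3: val = 4, new_list = [4]
After iteration 4: val = 20, new_list = [4, 20]
After iteration 5: val = 2, new_list = [4, 20, 2]
After iteration 6: val = 12, new_list = [4, 20, 2, 12]
After iteration 7: val = 1, new_list = [4, 20, 2, 12]
After iteration 8: val = 7, new_list = [4, 20, 2, 12]
After iteration 9: val = 13, new_list = [4, 20, 2, 12]
After iteration 10: val = 4, new_list = [4, 20, 2, 12, 4]
Loop ends.
len(new_list) = 5

Final answer: 5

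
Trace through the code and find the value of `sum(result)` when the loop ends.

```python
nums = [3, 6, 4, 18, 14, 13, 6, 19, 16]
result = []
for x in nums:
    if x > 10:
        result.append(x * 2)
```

Let's trace through this code step by step.

Initialize: nums = [3, 6, 4, 18, 14, 13, 6, 19, 16]
Initialize: result = []
Entering loop: for x in nums:
After iteration 1: x = 3, result = []
After iteration 2: x = 6, result = []
After iteration 3: x = 4, result = []
After iteration 4: x = 18, result = [36]
After iteration 5: x = 14, result = [36, 28]
After iteration 6: x = 13, result = [36, 28, 26]
After iteration 7: x = 6, result = [36, 28, 26]
After iteration 8: x = 19, result = [36, 28, 26, 38]
After iteration 9: x = 16, result = [36, 28, 26, 38, 32]
Loop ends.
sum(result) = 160

Final answer: 160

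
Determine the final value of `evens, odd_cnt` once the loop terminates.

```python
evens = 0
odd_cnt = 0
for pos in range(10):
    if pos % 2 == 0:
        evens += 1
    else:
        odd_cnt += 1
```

Let's trace through this code step by step.

Initialize: evens = 0
Initialize: odd_cnt = 0
Entering loop: for pos in range(10):
After iteration 1: pos = 0, evens = 1, odd_cnt = 0
After iteration 2: pos = 1, evens = 1, odd_cnt = 1
After iteration 3: pos = 2, evens = 2, odd_cnt = 1
After iteration 4: pos = 3, evens = 2, odd_cnt = 2
After iteration 5: pos = 4, evens = 3, odd_cnt = 2
After iteration 6: pos = 5, evens = 3, odd_cnt = 3
After iteration 7: pos = 6, evens = 4, odd_cnt = 3
After iteration 8: pos = 7, evens = 4, odd_cnt = 4
After iteration 9: pos = 8, evens = 5, odd_cnt = 4
After iteration 10: pos = 9, evens = 5, odd_cnt = 5
Loop ends.

Final answer: 5, 5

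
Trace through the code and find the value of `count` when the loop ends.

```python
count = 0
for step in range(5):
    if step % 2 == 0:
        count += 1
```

Let's trace through this code step by step.

Initialize: count = 0
Entering loop: for step in range(5):
After iteration 1: step = 0, count = 1
After iteration 2: step = 1, count = 1
After iteration 3: step = 2, count = 2
After iteration 4: step = 3, count = 2
After iteration 5: step = 4, count = 3
Loop ends.

Final answer: 3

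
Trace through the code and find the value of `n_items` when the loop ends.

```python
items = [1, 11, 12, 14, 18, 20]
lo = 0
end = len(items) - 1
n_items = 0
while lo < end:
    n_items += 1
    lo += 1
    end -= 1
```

Let's trace through this code step by step.

Initialize: items = [1, 11, 12, 14, 18, 20]
Initialize: lo = 0
Initialize: end = 5
Initialize: n_items = 0
Entering loop: while lo < end:
After iteration 1: lo = 1, end = 4, n_items = 1
After iteration 2: lo = 2, end = 3, n_items = 2
After iteration 3: lo = 3, end = 2, n_items = 3
Loop ends.

Final answer: 3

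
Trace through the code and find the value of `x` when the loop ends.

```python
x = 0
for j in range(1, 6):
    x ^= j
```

Let's trace through this code step by step.

Initialize: x = 0
Entering loop: for j in range(1, 6):
After iteration 1: j = 1, x = 1
After iteration 2: j = 2, x = 3
After iteration 3: j = 3, x = 0
After iteration 4: j = 4, x = 4
After iteration 5: j = 5, x = 1
Loop ends.

Final answer: 1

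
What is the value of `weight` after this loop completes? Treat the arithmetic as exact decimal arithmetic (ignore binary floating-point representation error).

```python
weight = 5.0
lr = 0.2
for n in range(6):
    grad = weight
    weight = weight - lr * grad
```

Let's trace through this code step by step.

Initialize: weight = 5.0
Initialize: lr = 0.2
Entering loop: for n in range(6):
After iteration 1: n = 0, weight = 4.0, grad = 5.0
After iteration 2: n = 1, weight = 3.2, grad = 4.0
After iteration 3: n = 2, weight = 2.56, grad = 3.2
After iteration 4: n = 3, weight = 2.048, grad = 2.56
After iteration 5: n = 4, weight = 1.6384, grad = 2.048
After iteration 6: n = 5, weight = 1.31072, grad = 1.6384
Loop ends.

Final answer: 1.31072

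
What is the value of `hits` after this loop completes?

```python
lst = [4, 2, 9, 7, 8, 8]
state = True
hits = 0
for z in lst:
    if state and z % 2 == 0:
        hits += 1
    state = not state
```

Let's trace through this code step by step.

Initialize: lst = [4, 2, 9, 7, 8, 8]
Initialize: state = True
Initialize: hits = 0
Entering loop: for z in lst:
After iteration 1: z = 4, state = False, hits = 1
After iteration 2: z = 2, state = True, hits = 1
After iteration 3: z = 9, state = False, hits = 1
After iteration 4: z = 7, state = True, hits = 1
After iteration 5: z = 8, state = False, hits = 2
After iteration 6: z = 8, state = True, hits = 2
Loop ends.

Final answer: 2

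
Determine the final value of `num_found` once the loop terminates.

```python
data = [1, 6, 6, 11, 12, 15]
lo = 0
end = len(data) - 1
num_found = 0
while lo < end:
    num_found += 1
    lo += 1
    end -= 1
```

Let's trace through this code step by step.

Initialize: data = [1, 6, 6, 11, 12, 15]
Initialize: lo = 0
Initialize: end = 5
Initialize: num_found = 0
Entering loop: while lo < end:
After iteration 1: lo = 1, end = 4, num_found = 1
After iteration 2: lo = 2, end = 3, num_found = 2
After iteration 3: lo = 3, end = 2, num_found = 3
Loop ends.

Final answer: 3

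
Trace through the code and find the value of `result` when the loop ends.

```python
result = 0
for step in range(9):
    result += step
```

Let's trace through this code step by step.

Initialize: result = 0
Entering loop: for step in range(9):
After iteration 1: step = 0, result = 0
After iteration 2: step = 1, result = 1
After iteration 3: step = 2, result = 3
After iteration 4: step = 3, result = 6
After iteration 5: step = 4, result = 10
After iteration 6: step = 5, result = 15
After iteration 7: step = 6, result = 21
After iteration 8: step = 7, result = 28
After iteration 9: step = 8, result = 36
Loop ends.

Final answer: 36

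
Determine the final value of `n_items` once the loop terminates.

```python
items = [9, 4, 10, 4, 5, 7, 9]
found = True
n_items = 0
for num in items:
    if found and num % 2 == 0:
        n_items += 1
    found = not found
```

Let's trace through this code step by step.

Initialize: items = [9, 4, 10, 4, 5, 7, 9]
Initialize: found = True
Initialize: n_items = 0
Entering loop: for num in items:
After iteration 1: num = 9, found = False, n_items = 0
After iteration 2: num = 4, found = True, n_items = 0
After iteration 3: num = 10, found = False, n_items = 1
After iteration 4: num = 4, found = True, n_items = 1
After iteration 5: num = 5, found = False, n_items = 1
After iteration 6: num = 7, found = True, n_items = 1
After iteration 7: num = 9, found = False, n_items = 1
Loop ends.

Final answer: 1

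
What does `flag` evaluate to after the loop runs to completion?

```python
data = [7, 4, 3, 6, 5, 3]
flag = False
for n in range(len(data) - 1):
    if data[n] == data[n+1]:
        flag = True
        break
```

Let's trace through this code step by step.

Initialize: data = [7, 4, 3, 6, 5, 3]
Initialize: flag = False
Entering loop: for n in range(len(data) - 1):
After iteration 1: n = 0, flag = False
After iteration 2: n = 1, flag = False
After iteration 3: n = 2, flag = False
After iteration 4: n = 3, flag = False
After iteration 5: n = 4, flag = False
Loop ends.

Final answer: False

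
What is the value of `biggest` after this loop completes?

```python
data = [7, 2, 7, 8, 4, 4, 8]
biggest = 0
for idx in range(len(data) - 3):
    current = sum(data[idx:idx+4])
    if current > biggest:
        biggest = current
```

Let's trace through this code step by step.

Initialize: data = [7, 2, 7, 8, 4, 4, 8]
Initialize: biggest = 0
Entering loop: for idx in range(len(data) - 3):
After iteration 1: idx = 0, biggest = 24, current = 24
After iteration 2: idx = 1, biggest = 24, current = 21
After iteration 3: idx = 2, biggest = 24, current = 23
After iteration 4: idx = 3, biggest = 24, current = 24
Loop ends.

Final answer: 24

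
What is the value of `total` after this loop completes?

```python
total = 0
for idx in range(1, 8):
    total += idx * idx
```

Let's trace through this code step by step.

Initialize: total = 0
Entering loop: for idx in range(1, 8):
After iteration 1: idx = 1, total = 1
After iteration 2: idx = 2, total = 5
After iteration 3: idx = 3, total = 14
After iteration 4: idx = 4, total = 30
After iteration 5: idx = 5, total = 55
After iteration 6: idx = 6, total = 91
After iteration 7: idx = 7, total = 140
Loop ends.

Final answer: 140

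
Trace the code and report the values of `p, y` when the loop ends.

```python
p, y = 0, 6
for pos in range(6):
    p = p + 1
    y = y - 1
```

Let's trace through this code step by step.

Initialize: p = 0
Initialize: y = 6
Entering loop: for pos in range(6):
After iteration 1: pos = 0, p = 1, y = 5
After iteration 2: pos = 1, p = 2, y = 4
After iteration 3: pos = 2, p = 3, y = 3
After iteration 4: pos = 3, p = 4, y = 2
After iteration 5: pos = 4, p = 5, y = 1
After iteration 6: pos = 5, p = 6, y = 0
Loop ends.

Final answer: 6, 0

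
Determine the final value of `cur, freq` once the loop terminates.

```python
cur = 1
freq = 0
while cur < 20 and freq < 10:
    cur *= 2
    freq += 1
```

Let's trace through this code step by step.

Initialize: cur = 1
Initialize: freq = 0
Entering loop: while cur < 20 and freq < 10:
After iteration 1: cur = 2, freq = 1
After iteration 2: cur = 4, freq = 2
After iteration 3: cur = 8, freq = 3
After iteration 4: cur = 16, freq = 4
After iteration 5: cur = 32, freq = 5
Loop ends.

Final answer: 32, 5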